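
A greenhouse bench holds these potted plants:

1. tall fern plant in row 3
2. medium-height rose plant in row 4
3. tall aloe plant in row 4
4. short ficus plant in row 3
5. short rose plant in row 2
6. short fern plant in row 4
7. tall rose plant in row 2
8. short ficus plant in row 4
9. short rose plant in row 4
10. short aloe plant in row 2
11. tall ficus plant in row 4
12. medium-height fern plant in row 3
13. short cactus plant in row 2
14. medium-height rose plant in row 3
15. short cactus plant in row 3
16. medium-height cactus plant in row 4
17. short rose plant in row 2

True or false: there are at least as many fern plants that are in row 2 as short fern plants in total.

There are 0 fern plants in row 2.
There is 1 short fern plant.
The claim requires 0 ≥ 1, which does not hold.

False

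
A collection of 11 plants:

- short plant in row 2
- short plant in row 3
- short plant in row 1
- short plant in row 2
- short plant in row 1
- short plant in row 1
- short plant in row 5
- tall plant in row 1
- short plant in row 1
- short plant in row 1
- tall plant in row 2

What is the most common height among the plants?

Counts by height: short 9, tall 2.
The maximum is 9, held uniquely by short.

short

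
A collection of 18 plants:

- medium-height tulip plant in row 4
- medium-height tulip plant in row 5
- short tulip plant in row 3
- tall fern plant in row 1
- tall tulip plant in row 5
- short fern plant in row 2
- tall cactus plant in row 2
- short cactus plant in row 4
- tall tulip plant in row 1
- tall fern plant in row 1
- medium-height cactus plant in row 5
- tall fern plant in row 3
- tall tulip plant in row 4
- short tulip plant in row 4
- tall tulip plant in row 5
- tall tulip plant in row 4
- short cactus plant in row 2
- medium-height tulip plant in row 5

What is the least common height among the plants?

medium-height

Counts by height: tall 9, short 5, medium-height 4.
The minimum is 4, held uniquely by medium-height.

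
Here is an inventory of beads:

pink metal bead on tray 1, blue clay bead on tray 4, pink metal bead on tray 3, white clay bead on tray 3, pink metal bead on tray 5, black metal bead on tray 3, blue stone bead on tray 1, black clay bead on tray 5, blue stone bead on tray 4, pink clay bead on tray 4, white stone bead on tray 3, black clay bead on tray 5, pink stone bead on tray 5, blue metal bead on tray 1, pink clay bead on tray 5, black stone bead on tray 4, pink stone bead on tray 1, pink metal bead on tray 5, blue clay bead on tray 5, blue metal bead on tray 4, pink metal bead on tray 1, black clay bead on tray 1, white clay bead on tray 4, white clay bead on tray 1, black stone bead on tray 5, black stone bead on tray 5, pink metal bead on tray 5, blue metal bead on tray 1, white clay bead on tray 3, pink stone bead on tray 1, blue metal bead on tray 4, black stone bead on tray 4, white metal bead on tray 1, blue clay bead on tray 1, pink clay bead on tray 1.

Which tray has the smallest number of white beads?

Counts by tray (restricted to white beads): tray 3→3, tray 1→2, tray 4→1, tray 5→0.
The minimum is 0, held uniquely by tray 5.

tray 5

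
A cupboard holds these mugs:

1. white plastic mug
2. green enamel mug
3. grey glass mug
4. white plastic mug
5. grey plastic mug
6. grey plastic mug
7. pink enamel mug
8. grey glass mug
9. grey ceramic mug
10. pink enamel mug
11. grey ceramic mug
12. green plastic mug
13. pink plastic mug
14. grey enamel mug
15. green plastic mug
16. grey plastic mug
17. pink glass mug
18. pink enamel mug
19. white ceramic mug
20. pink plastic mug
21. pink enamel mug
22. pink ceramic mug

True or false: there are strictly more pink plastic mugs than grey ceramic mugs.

pink plastic mugs: 2.
grey ceramic mugs: 2.
The claim requires 2 > 2, which does not hold.

False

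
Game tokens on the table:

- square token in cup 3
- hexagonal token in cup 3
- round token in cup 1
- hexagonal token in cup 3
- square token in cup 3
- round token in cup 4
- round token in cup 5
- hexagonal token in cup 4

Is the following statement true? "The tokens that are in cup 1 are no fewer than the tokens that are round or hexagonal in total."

tokens in cup 1: 1.
tokens that are round or hexagonal: 6.
The claim requires 1 ≥ 6, which does not hold.

False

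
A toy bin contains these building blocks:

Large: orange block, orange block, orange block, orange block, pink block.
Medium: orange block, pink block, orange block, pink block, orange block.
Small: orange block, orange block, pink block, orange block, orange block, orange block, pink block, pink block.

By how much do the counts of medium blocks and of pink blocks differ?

medium blocks: 5. pink blocks: 6.
|5 − 6| = 6 − 5 = 1.

1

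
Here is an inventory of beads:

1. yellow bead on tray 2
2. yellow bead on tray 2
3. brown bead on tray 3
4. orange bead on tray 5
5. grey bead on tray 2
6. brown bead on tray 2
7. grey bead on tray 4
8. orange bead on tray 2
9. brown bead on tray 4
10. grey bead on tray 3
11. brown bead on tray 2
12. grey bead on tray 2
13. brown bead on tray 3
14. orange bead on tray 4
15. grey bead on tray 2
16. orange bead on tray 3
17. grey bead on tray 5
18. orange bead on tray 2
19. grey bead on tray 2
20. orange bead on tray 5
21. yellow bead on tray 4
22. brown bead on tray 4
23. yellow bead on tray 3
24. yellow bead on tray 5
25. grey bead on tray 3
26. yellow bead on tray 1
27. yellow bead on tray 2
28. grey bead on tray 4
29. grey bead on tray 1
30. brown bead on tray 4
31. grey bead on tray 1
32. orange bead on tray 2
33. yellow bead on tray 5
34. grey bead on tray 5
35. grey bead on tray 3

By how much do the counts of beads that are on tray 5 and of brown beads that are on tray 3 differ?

4

beads on tray 5: 6. brown beads on tray 3: 2.
|6 − 2| = 6 − 2 = 4.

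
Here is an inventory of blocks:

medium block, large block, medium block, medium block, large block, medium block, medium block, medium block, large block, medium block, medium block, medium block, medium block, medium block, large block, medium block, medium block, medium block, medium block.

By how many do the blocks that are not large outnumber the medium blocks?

0

blocks that are not large: 15.
medium blocks: 15.
15 − 15 = 0.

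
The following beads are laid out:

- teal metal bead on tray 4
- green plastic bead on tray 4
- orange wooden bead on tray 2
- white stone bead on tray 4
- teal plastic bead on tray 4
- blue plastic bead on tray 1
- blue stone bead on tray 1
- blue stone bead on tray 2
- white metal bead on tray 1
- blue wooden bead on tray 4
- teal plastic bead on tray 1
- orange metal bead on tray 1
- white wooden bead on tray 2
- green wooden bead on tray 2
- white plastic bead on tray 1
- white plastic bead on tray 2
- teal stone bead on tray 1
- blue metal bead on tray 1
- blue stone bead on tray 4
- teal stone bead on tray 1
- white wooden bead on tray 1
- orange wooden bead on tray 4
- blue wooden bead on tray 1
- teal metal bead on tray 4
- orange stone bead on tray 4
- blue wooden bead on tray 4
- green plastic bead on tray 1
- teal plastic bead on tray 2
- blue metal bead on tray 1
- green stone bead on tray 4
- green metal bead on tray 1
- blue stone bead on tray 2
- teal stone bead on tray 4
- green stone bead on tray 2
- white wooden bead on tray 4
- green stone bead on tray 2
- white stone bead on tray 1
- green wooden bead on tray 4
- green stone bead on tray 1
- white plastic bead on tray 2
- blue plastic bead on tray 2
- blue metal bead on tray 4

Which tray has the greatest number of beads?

Counts by tray: tray 1→16, tray 4→15, tray 2→11.
The maximum is 16, held uniquely by tray 1.

tray 1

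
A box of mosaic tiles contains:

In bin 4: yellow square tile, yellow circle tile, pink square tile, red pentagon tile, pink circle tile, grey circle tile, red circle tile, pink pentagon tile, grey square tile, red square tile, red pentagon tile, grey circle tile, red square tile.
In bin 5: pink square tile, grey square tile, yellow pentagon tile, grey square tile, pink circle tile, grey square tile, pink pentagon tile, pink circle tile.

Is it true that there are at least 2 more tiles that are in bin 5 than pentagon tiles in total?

tiles in bin 5: 8.
pentagon tiles: 5.
The claim requires 8 − 5 = 3 ≥ 2, which holds.

True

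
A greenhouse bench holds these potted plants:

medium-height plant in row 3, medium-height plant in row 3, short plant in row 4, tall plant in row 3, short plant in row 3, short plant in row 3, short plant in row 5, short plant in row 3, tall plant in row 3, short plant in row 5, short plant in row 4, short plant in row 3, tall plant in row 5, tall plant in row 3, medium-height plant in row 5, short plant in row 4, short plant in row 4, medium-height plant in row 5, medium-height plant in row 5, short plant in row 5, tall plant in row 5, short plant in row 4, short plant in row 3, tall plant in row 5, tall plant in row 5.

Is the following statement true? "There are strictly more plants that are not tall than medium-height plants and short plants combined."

There are 18 plants that are not tall.
medium-height plants: 5; short plants: 13; combined: 5 + 13 = 18.
The claim requires 18 > 18, which does not hold.

False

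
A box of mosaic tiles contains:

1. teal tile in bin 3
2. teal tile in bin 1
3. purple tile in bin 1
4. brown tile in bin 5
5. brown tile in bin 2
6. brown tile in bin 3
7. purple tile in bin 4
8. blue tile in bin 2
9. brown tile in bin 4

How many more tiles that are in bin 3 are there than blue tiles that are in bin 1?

tiles in bin 3: 2.
blue tiles in bin 1: 0.
2 − 0 = 2.

2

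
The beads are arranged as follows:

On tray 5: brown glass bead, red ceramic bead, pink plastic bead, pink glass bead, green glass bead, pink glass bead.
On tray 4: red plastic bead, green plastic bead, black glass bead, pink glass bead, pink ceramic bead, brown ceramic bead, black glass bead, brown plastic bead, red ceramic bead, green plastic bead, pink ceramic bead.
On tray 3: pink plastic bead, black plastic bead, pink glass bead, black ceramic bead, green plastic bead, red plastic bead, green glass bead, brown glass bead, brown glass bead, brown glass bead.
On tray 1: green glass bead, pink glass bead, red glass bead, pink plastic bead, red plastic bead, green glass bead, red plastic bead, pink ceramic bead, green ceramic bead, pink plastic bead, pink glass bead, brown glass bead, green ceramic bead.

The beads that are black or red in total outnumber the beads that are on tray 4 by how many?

0

beads that are black or red: 11.
beads on tray 4: 11.
11 − 11 = 0.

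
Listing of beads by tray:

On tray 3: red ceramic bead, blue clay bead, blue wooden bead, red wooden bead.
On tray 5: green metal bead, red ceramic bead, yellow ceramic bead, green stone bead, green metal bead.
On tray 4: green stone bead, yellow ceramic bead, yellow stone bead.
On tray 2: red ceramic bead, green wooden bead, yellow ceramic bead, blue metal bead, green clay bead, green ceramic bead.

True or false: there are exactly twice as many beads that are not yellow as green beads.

True

There are 14 beads that are not yellow.
There are 7 green beads.
The claim requires 14 = 2 × 7 = 14, which holds.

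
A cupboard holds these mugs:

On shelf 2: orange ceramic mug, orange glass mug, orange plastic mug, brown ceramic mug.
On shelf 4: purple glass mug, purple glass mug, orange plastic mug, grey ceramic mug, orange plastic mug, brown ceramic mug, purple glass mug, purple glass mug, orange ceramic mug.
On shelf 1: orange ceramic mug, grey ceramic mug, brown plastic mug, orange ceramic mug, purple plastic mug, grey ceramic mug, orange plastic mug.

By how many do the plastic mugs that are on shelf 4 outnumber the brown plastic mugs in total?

1

plastic mugs on shelf 4: 2.
brown plastic mugs: 1.
2 − 1 = 1.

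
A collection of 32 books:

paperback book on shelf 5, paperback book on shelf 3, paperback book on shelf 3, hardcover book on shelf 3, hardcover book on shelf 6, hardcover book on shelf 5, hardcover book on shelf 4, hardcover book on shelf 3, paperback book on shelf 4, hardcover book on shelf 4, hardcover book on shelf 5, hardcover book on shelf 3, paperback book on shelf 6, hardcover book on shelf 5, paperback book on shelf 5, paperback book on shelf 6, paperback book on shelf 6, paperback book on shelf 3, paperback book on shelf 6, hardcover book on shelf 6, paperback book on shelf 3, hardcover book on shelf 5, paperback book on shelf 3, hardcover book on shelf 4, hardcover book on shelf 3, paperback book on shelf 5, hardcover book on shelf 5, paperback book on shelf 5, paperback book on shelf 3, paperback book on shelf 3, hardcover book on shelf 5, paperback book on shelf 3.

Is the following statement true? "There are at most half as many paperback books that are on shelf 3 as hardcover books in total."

False

|paperback books on shelf 3| = 8.
|hardcover books| = 15.
The claim requires 2 × 8 = 16 ≤ 15, which does not hold.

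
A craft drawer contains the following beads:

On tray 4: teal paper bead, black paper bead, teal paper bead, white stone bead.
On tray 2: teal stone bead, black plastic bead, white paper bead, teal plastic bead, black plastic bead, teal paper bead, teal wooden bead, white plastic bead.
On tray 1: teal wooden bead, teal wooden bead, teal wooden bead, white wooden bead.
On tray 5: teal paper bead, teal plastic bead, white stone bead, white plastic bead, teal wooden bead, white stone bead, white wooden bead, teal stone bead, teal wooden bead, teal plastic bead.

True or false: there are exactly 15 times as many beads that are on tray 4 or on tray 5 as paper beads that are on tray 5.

|beads on tray 4 or on tray 5| = 14.
|paper beads on tray 5| = 1.
The claim requires 14 = 15 × 1 = 15, which does not hold.

False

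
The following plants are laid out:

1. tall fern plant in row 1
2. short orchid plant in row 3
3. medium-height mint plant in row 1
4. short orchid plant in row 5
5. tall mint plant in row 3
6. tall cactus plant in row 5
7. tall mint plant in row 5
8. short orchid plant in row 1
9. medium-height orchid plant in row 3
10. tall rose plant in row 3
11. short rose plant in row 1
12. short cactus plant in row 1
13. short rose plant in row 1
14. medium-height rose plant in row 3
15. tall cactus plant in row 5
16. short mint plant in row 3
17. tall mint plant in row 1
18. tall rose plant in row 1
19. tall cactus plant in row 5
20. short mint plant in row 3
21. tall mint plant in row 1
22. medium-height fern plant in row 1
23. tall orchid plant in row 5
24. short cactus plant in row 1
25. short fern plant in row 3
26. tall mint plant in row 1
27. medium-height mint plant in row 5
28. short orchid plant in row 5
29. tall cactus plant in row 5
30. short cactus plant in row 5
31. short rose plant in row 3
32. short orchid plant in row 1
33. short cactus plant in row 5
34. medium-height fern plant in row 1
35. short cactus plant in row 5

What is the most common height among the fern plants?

Counts by height (restricted to fern plants): medium-height 2, tall 1, short 1.
The maximum is 2, held uniquely by medium-height.

medium-height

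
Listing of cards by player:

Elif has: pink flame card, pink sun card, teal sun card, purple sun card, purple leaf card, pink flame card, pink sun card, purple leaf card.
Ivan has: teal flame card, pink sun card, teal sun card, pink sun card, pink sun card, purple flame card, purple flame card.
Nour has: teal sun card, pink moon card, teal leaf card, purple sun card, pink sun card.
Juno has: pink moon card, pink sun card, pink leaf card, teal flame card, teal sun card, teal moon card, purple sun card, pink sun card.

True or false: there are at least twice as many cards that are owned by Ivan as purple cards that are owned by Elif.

True

cards owned by Ivan: 7.
purple cards owned by Elif: 3.
The claim requires 7 ≥ 2 × 3 = 6, which holds.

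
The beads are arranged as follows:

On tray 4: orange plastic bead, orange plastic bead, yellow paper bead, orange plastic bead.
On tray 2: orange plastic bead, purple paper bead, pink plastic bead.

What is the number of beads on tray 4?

4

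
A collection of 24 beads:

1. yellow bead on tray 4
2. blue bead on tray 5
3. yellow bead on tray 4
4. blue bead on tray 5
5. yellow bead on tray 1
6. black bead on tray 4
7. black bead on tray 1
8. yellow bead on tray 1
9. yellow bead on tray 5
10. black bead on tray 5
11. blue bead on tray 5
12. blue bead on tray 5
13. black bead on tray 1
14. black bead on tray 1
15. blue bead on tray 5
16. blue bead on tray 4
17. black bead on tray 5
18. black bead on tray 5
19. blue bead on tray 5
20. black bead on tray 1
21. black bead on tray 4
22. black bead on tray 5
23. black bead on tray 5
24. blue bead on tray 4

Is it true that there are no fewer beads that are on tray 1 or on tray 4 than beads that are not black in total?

False

beads on tray 1 or on tray 4: 12.
beads that are not black: 13.
The claim requires 12 ≥ 13, which does not hold.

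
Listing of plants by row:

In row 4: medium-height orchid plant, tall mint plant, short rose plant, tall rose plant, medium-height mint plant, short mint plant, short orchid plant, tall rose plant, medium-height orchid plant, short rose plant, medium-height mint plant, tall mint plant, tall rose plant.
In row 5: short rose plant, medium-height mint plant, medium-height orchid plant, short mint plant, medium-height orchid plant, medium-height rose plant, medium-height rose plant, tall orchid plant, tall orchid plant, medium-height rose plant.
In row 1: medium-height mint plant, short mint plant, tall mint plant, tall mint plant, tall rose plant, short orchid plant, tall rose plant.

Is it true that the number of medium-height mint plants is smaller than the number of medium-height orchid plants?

|medium-height mint plants| = 4.
|medium-height orchid plants| = 4.
The claim requires 4 < 4, which does not hold.

False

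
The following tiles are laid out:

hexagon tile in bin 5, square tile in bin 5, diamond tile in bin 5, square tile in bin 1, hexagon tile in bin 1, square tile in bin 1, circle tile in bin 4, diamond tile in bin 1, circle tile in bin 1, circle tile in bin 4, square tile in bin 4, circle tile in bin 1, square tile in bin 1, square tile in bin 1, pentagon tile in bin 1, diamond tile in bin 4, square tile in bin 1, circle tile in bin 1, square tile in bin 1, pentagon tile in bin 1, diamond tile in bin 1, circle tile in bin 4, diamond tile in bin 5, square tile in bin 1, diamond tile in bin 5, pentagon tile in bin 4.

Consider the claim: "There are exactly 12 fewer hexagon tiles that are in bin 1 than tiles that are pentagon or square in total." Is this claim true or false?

False

|hexagon tiles in bin 1| = 1.
|tiles that are pentagon or square| = 12.
The claim requires 12 − 1 (= 11) to equal 12, which does not hold.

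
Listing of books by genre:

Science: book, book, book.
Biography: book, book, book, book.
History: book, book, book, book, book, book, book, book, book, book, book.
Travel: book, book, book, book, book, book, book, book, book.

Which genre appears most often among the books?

Counts by genre: history 11, travel 9, biography 4, science 3.
The maximum is 11, held uniquely by history.

history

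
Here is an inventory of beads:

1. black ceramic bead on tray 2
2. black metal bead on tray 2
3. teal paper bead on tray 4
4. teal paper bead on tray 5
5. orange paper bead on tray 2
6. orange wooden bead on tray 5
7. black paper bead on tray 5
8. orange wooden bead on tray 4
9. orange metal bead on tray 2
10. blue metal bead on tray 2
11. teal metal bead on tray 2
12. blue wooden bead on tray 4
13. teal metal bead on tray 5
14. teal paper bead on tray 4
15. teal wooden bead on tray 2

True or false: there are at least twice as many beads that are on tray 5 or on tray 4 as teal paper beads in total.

True

There are 8 beads on tray 5 or on tray 4.
There are 3 teal paper beads.
The claim requires 8 ≥ 2 × 3 = 6, which holds.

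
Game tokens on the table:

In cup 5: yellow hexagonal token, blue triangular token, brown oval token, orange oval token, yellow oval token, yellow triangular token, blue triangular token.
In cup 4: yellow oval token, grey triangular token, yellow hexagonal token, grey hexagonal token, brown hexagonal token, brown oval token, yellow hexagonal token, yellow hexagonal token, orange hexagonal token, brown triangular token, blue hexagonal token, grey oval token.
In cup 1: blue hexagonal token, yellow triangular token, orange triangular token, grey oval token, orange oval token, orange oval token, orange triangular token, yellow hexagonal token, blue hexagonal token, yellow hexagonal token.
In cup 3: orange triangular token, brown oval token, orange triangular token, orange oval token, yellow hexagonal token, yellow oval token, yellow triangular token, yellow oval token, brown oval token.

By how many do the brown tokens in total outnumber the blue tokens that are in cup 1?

4

brown tokens: 6.
blue tokens in cup 1: 2.
6 − 2 = 4.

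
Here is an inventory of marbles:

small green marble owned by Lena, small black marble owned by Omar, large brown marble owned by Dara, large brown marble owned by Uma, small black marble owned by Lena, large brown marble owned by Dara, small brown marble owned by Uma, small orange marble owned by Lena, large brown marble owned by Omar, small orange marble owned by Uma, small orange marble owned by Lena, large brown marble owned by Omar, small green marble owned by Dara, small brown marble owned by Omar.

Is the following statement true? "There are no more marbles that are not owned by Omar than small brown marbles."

False

Count of marbles that are not owned by Omar: 10.
There are 2 small brown marbles.
The claim requires 10 ≤ 2, which does not hold.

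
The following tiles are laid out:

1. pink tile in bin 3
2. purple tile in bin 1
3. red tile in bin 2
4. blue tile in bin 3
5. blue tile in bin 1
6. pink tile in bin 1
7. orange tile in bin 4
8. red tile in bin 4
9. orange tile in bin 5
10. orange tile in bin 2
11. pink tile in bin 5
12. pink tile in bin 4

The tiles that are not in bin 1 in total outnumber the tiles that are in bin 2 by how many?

7

tiles that are not in bin 1: 9.
tiles in bin 2: 2.
9 − 2 = 7.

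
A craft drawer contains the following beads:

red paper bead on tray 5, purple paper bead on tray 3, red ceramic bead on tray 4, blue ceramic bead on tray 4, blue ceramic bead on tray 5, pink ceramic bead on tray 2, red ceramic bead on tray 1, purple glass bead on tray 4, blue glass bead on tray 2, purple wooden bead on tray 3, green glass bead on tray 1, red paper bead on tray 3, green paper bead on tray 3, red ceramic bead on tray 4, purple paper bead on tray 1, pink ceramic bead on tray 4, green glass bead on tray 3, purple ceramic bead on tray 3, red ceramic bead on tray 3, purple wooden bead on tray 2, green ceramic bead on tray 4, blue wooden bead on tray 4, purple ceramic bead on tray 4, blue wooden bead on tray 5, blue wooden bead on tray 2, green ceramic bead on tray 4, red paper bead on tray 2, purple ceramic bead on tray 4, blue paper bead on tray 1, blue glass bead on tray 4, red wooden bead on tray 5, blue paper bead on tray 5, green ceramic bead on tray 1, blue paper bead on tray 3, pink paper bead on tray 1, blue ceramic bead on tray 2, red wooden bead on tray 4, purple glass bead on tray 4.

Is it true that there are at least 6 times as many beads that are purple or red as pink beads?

|beads that are purple or red| = 18.
|pink beads| = 3.
The claim requires 18 ≥ 6 × 3 = 18, which holds.

True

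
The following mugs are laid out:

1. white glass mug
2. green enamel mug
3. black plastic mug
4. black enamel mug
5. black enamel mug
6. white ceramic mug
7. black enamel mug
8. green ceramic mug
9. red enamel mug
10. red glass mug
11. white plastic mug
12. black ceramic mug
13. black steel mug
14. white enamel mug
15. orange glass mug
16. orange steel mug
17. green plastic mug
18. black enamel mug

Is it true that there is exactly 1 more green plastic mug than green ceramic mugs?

False

There is 1 green plastic mug.
There is 1 green ceramic mug.
The claim requires 1 − 1 (= 0) to equal 1, which does not hold.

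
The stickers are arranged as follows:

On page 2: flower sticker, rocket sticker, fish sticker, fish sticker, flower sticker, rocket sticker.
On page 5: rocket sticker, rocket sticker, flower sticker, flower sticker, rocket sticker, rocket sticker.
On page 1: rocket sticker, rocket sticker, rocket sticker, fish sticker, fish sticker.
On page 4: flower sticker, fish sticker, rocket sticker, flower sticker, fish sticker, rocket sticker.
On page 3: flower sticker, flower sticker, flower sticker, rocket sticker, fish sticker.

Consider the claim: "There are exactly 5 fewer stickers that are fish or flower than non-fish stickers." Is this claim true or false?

stickers that are fish or flower: 16.
non-fish stickers: 21.
The claim requires 21 − 16 (= 5) to equal 5, which holds.

True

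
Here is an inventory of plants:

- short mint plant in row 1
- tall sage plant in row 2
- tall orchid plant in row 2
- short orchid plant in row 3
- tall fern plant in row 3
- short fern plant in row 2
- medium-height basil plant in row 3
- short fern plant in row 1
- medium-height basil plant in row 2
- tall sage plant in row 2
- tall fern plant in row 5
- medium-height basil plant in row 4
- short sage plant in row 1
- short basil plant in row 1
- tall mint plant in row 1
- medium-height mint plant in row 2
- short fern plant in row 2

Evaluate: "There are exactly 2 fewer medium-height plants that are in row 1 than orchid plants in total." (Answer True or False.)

|medium-height plants in row 1| = 0.
|orchid plants| = 2.
The claim requires 2 − 0 (= 2) to equal 2, which holds.

True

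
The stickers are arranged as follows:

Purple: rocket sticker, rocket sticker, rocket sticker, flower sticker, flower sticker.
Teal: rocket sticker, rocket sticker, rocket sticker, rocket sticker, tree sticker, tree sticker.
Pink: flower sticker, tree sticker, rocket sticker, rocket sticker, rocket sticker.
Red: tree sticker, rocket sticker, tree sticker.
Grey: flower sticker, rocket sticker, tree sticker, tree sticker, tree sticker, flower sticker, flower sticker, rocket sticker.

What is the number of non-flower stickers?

21

Total stickers: 27; with the excluded value: 6; remaining 27 − 6 = 21.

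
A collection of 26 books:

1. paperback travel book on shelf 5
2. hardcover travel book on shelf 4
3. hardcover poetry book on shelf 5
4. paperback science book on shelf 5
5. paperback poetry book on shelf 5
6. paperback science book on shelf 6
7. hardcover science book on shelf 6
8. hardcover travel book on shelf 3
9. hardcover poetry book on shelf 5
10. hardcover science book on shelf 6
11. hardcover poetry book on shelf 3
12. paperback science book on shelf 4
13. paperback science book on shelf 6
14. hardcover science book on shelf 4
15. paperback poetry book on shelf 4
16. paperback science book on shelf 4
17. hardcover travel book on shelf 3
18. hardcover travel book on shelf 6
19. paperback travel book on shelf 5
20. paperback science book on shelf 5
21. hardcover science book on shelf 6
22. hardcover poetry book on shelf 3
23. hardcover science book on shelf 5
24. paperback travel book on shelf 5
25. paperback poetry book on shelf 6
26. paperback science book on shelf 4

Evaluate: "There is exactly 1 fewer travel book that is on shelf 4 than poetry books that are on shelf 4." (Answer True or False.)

travel books on shelf 4: 1.
poetry books on shelf 4: 1.
The claim requires 1 − 1 (= 0) to equal 1, which does not hold.

False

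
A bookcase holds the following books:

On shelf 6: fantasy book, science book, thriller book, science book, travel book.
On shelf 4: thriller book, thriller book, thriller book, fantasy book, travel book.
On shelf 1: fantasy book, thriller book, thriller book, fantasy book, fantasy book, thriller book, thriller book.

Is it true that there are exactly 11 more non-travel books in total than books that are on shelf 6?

|non-travel books| = 15.
|books on shelf 6| = 5.
The claim requires 15 − 5 (= 10) to equal 11, which does not hold.

False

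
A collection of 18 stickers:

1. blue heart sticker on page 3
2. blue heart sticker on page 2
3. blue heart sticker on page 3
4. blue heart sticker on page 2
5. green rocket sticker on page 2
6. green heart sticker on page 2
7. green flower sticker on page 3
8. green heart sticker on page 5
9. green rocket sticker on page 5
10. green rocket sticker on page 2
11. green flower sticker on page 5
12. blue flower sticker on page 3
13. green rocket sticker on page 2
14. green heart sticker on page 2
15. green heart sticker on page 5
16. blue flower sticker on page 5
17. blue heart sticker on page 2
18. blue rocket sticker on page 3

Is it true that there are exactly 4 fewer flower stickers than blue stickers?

|flower stickers| = 4.
|blue stickers| = 8.
The claim requires 8 − 4 (= 4) to equal 4, which holds.

True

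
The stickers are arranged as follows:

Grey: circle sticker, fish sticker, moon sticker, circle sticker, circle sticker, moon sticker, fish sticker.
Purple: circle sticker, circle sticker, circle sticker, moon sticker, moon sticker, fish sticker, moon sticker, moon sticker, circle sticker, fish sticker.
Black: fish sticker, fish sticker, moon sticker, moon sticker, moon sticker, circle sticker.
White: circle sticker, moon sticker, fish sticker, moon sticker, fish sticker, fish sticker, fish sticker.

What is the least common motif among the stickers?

circle

Counts by motif: moon 11, fish 10, circle 9.
The minimum is 9, held uniquely by circle.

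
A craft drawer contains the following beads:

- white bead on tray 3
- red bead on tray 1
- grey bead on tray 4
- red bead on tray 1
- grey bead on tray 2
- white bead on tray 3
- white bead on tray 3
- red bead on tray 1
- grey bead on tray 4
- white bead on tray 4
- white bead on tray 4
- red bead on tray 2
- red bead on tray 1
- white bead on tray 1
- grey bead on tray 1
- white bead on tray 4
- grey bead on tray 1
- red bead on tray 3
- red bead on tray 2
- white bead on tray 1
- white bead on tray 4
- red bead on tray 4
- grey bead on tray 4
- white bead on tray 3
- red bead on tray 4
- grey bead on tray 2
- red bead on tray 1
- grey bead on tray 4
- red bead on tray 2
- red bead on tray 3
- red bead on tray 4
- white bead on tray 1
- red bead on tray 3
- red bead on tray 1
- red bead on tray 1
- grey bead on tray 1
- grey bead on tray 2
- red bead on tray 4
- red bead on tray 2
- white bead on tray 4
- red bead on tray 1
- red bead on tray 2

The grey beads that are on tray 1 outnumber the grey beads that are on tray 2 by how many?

grey beads on tray 1: 3.
grey beads on tray 2: 3.
3 − 3 = 0.

0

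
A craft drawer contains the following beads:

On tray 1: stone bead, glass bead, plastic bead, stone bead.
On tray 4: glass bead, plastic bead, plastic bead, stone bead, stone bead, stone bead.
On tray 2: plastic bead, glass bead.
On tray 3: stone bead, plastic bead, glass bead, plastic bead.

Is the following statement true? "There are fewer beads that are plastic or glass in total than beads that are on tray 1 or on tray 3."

|beads that are plastic or glass| = 10.
|beads on tray 1 or on tray 3| = 8.
The claim requires 10 < 8, which does not hold.

False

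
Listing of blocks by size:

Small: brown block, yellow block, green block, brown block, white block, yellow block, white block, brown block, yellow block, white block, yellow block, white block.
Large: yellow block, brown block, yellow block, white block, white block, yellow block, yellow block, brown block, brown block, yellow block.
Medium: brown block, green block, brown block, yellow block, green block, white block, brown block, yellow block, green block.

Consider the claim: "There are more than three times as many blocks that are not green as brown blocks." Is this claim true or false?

False

|blocks that are not green| = 27.
|brown blocks| = 9.
The claim requires 27 > 3 × 9 = 27, which does not hold.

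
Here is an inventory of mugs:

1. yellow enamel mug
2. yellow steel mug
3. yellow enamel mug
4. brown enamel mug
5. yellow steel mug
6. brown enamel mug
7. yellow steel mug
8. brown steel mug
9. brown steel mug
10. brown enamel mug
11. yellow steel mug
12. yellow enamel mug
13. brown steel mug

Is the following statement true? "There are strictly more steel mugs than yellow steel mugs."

steel mugs: 7.
yellow steel mugs: 4.
The claim requires 7 > 4, which holds.

True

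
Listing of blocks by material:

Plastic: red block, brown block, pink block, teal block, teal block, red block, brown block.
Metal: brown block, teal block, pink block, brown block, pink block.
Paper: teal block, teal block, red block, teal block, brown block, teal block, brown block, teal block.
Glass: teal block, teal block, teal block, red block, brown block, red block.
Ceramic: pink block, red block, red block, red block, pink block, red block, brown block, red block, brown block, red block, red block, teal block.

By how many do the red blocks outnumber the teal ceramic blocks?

red blocks: 12.
teal ceramic blocks: 1.
12 − 1 = 11.

11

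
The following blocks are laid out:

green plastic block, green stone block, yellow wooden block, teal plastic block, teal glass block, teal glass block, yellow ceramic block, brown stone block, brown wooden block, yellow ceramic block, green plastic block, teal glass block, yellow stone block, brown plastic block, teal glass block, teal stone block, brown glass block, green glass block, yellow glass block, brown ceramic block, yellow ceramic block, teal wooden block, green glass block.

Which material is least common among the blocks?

Counts by material: glass 8, plastic 4, stone 4, ceramic 4, wooden 3.
The minimum is 3, held uniquely by wooden.

wooden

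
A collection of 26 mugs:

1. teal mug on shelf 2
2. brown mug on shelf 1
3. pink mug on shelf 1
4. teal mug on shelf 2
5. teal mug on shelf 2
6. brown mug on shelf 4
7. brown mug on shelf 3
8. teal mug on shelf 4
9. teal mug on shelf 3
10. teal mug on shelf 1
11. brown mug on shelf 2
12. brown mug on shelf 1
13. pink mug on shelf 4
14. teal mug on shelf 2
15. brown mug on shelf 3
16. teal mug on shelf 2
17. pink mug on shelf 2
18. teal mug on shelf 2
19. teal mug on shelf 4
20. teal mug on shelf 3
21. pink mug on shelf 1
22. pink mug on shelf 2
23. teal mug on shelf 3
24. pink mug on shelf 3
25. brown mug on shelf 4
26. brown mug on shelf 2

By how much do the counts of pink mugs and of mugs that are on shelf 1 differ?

pink mugs: 6. mugs on shelf 1: 5.
|6 − 5| = 6 − 5 = 1.

1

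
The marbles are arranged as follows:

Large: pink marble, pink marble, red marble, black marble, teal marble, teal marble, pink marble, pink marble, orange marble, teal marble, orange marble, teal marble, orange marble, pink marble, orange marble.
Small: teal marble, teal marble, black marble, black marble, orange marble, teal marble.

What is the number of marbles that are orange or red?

6

orange: 5; red: 1; together 5 + 1 = 6.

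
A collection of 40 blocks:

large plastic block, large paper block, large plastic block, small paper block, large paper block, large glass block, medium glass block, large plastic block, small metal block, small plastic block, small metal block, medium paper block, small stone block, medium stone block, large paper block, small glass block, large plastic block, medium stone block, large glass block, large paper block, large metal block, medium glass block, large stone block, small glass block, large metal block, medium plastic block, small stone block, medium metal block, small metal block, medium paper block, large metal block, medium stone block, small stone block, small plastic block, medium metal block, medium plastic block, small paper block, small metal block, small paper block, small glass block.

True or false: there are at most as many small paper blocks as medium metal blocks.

|small paper blocks| = 3.
|medium metal blocks| = 2.
The claim requires 3 ≤ 2, which does not hold.

False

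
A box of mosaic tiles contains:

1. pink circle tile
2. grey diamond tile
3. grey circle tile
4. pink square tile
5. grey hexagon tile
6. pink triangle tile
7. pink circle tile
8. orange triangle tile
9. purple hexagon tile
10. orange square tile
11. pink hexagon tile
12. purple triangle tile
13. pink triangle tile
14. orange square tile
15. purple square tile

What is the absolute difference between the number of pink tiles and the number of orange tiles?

pink tiles: 6. orange tiles: 3.
|6 − 3| = 6 − 3 = 3.

3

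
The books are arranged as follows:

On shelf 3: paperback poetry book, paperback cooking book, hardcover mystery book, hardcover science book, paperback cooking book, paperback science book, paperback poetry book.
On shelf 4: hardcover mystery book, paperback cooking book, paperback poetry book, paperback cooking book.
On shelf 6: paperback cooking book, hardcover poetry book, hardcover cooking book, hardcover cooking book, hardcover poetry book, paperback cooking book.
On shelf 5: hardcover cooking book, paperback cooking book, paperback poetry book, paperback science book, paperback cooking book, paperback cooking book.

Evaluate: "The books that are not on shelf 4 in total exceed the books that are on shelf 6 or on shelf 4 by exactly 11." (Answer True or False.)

There are 19 books that are not on shelf 4.
There are 10 books on shelf 6 or on shelf 4.
The claim requires 19 − 10 (= 9) to equal 11, which does not hold.

False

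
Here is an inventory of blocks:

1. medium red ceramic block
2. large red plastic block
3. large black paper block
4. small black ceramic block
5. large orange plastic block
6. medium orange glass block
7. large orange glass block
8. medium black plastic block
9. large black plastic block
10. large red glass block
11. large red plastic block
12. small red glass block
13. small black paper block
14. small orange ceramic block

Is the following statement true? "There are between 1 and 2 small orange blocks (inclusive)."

small orange blocks: 1.
The claim requires 1 ≤ 1 ≤ 2, which holds.

True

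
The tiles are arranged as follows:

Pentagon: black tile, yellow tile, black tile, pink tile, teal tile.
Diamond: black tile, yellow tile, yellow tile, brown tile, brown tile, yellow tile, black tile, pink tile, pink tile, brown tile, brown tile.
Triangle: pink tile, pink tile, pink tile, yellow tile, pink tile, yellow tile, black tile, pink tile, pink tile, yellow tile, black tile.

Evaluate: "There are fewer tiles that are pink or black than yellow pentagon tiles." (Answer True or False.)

False

There are 15 tiles that are pink or black.
There is 1 yellow pentagon tile.
The claim requires 15 < 1, which does not hold.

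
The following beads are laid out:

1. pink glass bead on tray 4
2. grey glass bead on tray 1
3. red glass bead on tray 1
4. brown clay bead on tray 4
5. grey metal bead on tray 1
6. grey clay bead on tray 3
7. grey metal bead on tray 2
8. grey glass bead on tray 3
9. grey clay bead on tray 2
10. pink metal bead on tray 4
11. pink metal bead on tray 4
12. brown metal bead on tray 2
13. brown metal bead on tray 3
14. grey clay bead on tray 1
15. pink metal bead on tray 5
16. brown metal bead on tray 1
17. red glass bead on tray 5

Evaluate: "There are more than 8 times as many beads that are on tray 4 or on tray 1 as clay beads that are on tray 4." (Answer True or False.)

True

|beads on tray 4 or on tray 1| = 9.
|clay beads on tray 4| = 1.
The claim requires 9 > 8 × 1 = 8, which holds.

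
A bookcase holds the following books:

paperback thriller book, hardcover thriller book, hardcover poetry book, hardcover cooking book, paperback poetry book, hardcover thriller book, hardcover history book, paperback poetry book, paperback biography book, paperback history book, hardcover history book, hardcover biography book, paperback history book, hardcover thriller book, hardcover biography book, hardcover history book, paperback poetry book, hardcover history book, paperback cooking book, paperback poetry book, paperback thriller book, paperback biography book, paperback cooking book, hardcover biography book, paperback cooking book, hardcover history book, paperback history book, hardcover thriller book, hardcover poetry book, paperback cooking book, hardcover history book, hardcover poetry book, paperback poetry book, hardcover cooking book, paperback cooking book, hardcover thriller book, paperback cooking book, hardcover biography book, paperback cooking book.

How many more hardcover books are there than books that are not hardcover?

hardcover books: 20.
books that are not hardcover: 19.
20 − 19 = 1.

1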